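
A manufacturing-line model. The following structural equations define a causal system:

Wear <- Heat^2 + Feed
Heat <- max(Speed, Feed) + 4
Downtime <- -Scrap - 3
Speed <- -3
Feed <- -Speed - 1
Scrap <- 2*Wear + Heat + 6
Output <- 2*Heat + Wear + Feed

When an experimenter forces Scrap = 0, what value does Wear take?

38

The intervention breaks the incoming arrows to Scrap: Scrap <- 2*Wear + Heat + 6 no longer applies, and Scrap = 0.
Since Wear is not a descendant of the intervened variable, it is unaffected.
Feed = -Speed - 1  [with Speed=-3]  = 2
Heat = max(Speed, Feed) + 4  [with Speed=-3, Feed=2]  = 6
Wear = Heat^2 + Feed  [with Heat=6, Feed=2]  = 38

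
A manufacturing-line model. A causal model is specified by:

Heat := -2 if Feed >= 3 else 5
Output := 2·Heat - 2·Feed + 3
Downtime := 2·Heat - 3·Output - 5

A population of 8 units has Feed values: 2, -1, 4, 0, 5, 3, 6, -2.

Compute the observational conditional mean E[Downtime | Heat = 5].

Observing Heat=5 restricts to units where Heat's equation naturally yields 5: Feed ∈ {2, -1, 0, -2}. In that subpopulation Downtime = -22, -40, -34, -46, mean -35.5.

-35.5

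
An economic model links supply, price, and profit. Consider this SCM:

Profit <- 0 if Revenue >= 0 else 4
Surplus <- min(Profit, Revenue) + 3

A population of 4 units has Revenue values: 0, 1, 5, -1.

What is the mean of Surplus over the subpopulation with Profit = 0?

Observing Profit=0 restricts to units where Profit's equation naturally yields 0: Revenue ∈ {0, 1, 5}. In that subpopulation Surplus = 3, 3, 3, mean 3.

3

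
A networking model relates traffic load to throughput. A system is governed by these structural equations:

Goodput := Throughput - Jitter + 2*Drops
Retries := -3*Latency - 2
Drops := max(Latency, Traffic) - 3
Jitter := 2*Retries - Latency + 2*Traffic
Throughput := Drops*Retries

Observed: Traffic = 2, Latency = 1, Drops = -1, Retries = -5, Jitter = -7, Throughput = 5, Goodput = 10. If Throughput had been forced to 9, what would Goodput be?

14

Intervening sets Throughput = 9 and removes its equation (Throughput := Drops*Retries).
Drops = max(Latency, Traffic) - 3  [with Latency=1, Traffic=2]  = -1
Retries = -3*Latency - 2  [with Latency=1]  = -5
Jitter = 2*Retries - Latency + 2*Traffic  [with Retries=-5, Latency=1, Traffic=2]  = -7
Goodput = Throughput - Jitter + 2*Drops  [with Throughput=9, Jitter=-7, Drops=-1]  = 14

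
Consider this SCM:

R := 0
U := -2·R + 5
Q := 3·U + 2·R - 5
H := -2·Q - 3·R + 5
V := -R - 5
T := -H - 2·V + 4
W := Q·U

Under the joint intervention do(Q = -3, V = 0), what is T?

Setting Q = -3, V = 0 by intervention discards those variables' equations.
H = -2·Q - 3·R + 5  [with Q=-3, R=0]  = 11
T = -H - 2·V + 4  [with H=11, V=0]  = -7

-7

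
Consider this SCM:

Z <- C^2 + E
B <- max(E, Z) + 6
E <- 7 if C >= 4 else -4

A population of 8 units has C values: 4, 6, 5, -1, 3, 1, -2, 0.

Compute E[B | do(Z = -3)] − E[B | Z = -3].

The intervention sets Z=-3 in all 8 units regardless of C. Recomputing B per unit gives 13, 13, 13, 3, 3, 3, 3, 3; average 6.75.
E[B|Z=-3] averages over only the 2 units with Z=-3 (C = -1, 1): B = 3, 3, mean 3.
Difference = 6.75 − 3 = 3.75.

3.75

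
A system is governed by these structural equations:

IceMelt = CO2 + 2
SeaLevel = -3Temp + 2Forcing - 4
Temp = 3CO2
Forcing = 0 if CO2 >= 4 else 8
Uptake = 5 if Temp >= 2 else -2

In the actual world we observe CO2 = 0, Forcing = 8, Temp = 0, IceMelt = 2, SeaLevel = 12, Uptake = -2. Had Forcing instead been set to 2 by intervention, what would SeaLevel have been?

0

do(Forcing=2) replaces the equation Forcing = 0 if CO2 >= 4 else 8 with the constant Forcing = 2.
Temp = 3CO2  [with CO2=0]  = 0
SeaLevel = -3Temp + 2Forcing - 4  [with Temp=0, Forcing=2]  = 0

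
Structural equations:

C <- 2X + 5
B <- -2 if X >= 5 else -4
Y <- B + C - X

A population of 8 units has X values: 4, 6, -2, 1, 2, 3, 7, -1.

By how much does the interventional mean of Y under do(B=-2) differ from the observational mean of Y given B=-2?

Under do(B=-2), B's equation is replaced by B=-2 for every unit. Per-unit Y: 7, 9, 1, 4, 5, 6, 10, 2. Mean = 5.5.
Observing B=-2 restricts to units where B's equation naturally yields -2: X ∈ {6, 7}. In that subpopulation Y = 9, 10, mean 9.5.
Difference = 5.5 − 9.5 = -4.

-4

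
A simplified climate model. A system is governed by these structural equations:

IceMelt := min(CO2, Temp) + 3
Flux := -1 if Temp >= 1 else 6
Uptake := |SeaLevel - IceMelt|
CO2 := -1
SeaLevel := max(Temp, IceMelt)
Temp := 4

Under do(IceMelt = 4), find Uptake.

0

The intervention breaks the incoming arrows to IceMelt: IceMelt := min(CO2, Temp) + 3 no longer applies, and IceMelt = 4.
SeaLevel = max(Temp, IceMelt)  [with Temp=4, IceMelt=4]  = 4
Uptake = |SeaLevel - IceMelt|  [with SeaLevel=4, IceMelt=4]  = 0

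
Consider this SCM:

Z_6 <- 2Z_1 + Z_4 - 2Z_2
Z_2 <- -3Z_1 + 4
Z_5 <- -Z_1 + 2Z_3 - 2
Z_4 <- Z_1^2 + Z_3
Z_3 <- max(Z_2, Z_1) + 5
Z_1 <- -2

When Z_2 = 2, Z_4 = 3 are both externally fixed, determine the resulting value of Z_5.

14

Setting Z_2 = 2, Z_4 = 3 by intervention discards those variables' equations.
Z_3 = max(Z_2, Z_1) + 5  [with Z_2=2, Z_1=-2]  = 7
Z_5 = -Z_1 + 2Z_3 - 2  [with Z_1=-2, Z_3=7]  = 14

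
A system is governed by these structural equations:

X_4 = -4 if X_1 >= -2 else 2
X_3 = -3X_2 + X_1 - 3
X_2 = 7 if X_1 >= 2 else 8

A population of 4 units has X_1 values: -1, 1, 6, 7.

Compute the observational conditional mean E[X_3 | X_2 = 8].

Conditioning on X_2=8 selects the 2 unit(s) with X_1 ∈ {-1, 1}. Their X_3 values: -28, -26. Mean = -27.

-27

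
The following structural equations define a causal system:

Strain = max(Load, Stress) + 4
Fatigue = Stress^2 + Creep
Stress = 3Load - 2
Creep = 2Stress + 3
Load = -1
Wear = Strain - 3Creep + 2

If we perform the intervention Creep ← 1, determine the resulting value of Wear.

Intervening sets Creep = 1 and removes its equation (Creep = 2Stress + 3).
Stress = 3Load - 2  [with Load=-1]  = -5
Strain = max(Load, Stress) + 4  [with Load=-1, Stress=-5]  = 3
Wear = Strain - 3Creep + 2  [with Strain=3, Creep=1]  = 2

2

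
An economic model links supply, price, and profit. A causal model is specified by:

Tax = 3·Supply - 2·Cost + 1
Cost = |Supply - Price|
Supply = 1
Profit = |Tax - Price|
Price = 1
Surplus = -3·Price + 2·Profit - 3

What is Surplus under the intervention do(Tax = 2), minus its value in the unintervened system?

Under do(Tax=2), the mechanism Tax = 3·Supply - 2·Cost + 1 is discarded; Tax is fixed at 2.
Profit = |Tax - Price|  [with Tax=2, Price=1]  = 1
Surplus = -3·Price + 2·Profit - 3  [with Price=1, Profit=1]  = -4
Without intervention: Cost = |Supply - Price|  [with Supply=1, Price=1]  = 0; Tax = 3·Supply - 2·Cost + 1  [with Supply=1, Cost=0]  = 4; Profit = |Tax - Price|  [with Tax=4, Price=1]  = 3; Surplus = -3·Price + 2·Profit - 3  [with Price=1, Profit=3]  = 0.
Change = -4 − 0 = -4.

-4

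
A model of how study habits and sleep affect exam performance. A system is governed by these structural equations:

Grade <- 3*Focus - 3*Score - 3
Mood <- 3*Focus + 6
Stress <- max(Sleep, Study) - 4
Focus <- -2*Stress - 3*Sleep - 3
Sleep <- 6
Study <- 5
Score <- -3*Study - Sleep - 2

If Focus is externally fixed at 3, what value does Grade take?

The intervention breaks the incoming arrows to Focus: Focus <- -2*Stress - 3*Sleep - 3 no longer applies, and Focus = 3.
Score = -3*Study - Sleep - 2  [with Study=5, Sleep=6]  = -23
Grade = 3*Focus - 3*Score - 3  [with Focus=3, Score=-23]  = 75

75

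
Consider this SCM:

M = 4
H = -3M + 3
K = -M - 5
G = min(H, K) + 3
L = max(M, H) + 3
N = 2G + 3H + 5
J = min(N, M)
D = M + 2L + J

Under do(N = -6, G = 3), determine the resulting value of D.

12

Under do(N = -6, G = 3), each intervened variable's structural equation is replaced by its fixed value.
H = -3M + 3  [with M=4]  = -9
L = max(M, H) + 3  [with M=4, H=-9]  = 7
J = min(N, M)  [with N=-6, M=4]  = -6
D = M + 2L + J  [with M=4, L=7, J=-6]  = 12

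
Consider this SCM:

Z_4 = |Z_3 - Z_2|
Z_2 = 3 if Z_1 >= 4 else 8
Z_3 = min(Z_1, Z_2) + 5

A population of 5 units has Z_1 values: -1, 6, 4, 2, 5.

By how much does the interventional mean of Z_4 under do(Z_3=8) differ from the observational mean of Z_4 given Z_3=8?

do(Z_3=8) breaks Z_3's dependence on Z_1. With Z_3=8 fixed, Z_4 across the units is 0, 5, 5, 0, 5, mean 3.
E[Z_4|Z_3=8] averages over only the 3 units with Z_3=8 (Z_1 = 6, 4, 5): Z_4 = 5, 5, 5, mean 5.
Difference = 3 − 5 = -2.

-2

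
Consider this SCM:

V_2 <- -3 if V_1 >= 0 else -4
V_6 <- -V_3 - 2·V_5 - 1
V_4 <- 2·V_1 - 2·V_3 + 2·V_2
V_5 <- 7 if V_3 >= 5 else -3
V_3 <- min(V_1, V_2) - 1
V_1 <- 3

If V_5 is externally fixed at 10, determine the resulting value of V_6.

The intervention breaks the incoming arrows to V_5: V_5 <- 7 if V_3 >= 5 else -3 no longer applies, and V_5 = 10.
V_2 = -3 if V_1 >= 0 else -4  [with V_1=3]  = -3
V_3 = min(V_1, V_2) - 1  [with V_1=3, V_2=-3]  = -4
V_6 = -V_3 - 2·V_5 - 1  [with V_3=-4, V_5=10]  = -17

-17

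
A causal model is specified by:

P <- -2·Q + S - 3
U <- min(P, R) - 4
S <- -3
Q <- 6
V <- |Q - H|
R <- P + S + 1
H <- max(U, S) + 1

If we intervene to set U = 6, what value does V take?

1

Under do(U=6), the mechanism U <- min(P, R) - 4 is discarded; U is fixed at 6.
H = max(U, S) + 1  [with U=6, S=-3]  = 7
V = |Q - H|  [with Q=6, H=7]  = 1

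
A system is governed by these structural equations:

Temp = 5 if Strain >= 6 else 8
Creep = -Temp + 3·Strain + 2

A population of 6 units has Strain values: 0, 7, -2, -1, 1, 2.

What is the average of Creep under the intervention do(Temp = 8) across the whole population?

do(Temp=8) breaks Temp's dependence on Strain. With Temp=8 fixed, Creep across the units is -6, 15, -12, -9, -3, 0, mean -2.5.

-2.5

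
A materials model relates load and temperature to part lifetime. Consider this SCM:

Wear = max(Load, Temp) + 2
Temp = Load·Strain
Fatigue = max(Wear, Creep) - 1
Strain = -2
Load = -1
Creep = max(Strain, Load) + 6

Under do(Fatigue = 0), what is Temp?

do(Fatigue=0) replaces the equation Fatigue = max(Wear, Creep) - 1 with the constant Fatigue = 0.
Temp is not downstream of the intervention, so its value is determined by the original equations.
Temp = Load·Strain  [with Load=-1, Strain=-2]  = 2

2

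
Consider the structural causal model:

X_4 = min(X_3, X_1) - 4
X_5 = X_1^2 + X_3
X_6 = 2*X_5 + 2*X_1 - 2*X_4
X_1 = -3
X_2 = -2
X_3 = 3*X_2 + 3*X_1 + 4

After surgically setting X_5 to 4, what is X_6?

32

The intervention breaks the incoming arrows to X_5: X_5 = X_1^2 + X_3 no longer applies, and X_5 = 4.
X_3 = 3*X_2 + 3*X_1 + 4  [with X_2=-2, X_1=-3]  = -11
X_4 = min(X_3, X_1) - 4  [with X_3=-11, X_1=-3]  = -15
X_6 = 2*X_5 + 2*X_1 - 2*X_4  [with X_5=4, X_1=-3, X_4=-15]  = 32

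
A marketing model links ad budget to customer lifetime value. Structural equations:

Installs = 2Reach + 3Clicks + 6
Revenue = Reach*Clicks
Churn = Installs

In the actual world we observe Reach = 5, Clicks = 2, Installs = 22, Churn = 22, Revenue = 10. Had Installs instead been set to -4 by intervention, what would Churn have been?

-4

The intervention breaks the incoming arrows to Installs: Installs = 2Reach + 3Clicks + 6 no longer applies, and Installs = -4.
Churn = Installs  [with Installs=-4]  = -4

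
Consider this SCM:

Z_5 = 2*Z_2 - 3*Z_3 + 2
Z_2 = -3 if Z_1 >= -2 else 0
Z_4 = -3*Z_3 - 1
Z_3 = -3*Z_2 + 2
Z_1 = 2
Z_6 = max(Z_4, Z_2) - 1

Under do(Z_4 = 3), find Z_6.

2

Under do(Z_4=3), the mechanism Z_4 = -3*Z_3 - 1 is discarded; Z_4 is fixed at 3.
Z_2 = -3 if Z_1 >= -2 else 0  [with Z_1=2]  = -3
Z_6 = max(Z_4, Z_2) - 1  [with Z_4=3, Z_2=-3]  = 2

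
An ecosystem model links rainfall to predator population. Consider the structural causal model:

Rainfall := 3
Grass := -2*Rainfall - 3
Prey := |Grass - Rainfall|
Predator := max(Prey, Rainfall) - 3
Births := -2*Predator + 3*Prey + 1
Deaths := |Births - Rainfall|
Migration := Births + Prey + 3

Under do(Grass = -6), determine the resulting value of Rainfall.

3

Under do(Grass=-6), the mechanism Grass := -2*Rainfall - 3 is discarded; Grass is fixed at -6.
Rainfall is not downstream of the intervention, so its value is determined by the original equations.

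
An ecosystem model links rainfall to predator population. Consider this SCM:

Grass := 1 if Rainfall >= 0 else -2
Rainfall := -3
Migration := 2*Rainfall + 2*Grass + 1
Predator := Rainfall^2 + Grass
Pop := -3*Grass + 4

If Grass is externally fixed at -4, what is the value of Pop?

do(Grass=-4) replaces the equation Grass := 1 if Rainfall >= 0 else -2 with the constant Grass = -4.
Pop = -3*Grass + 4  [with Grass=-4]  = 16

16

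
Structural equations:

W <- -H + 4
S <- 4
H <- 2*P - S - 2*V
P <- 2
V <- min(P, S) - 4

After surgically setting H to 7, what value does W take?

Intervening sets H = 7 and removes its equation (H <- 2*P - S - 2*V).
W = -H + 4  [with H=7]  = -3

-3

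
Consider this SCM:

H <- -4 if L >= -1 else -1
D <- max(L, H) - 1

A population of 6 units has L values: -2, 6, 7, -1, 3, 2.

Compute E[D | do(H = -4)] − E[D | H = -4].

The intervention sets H=-4 in all 6 units regardless of L. Recomputing D per unit gives -3, 5, 6, -2, 2, 1; average 1.5.
Conditioning on H=-4 selects the 5 unit(s) with L ∈ {6, 7, -1, 3, 2}. Their D values: 5, 6, -2, 2, 1. Mean = 2.4.
Difference = 1.5 − 2.4 = -0.9.

-0.9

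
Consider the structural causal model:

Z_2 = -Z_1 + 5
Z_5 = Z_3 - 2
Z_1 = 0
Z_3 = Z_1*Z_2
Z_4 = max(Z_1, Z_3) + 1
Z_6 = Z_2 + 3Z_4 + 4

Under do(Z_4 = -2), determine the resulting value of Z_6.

3

Under do(Z_4=-2), the mechanism Z_4 = max(Z_1, Z_3) + 1 is discarded; Z_4 is fixed at -2.
Z_2 = -Z_1 + 5  [with Z_1=0]  = 5
Z_6 = Z_2 + 3Z_4 + 4  [with Z_2=5, Z_4=-2]  = 3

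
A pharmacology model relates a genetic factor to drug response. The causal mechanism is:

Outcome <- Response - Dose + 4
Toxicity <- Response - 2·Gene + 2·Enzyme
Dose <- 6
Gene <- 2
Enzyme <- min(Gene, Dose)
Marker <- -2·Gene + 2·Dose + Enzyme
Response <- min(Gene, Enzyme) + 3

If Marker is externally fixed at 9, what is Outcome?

The intervention breaks the incoming arrows to Marker: Marker <- -2·Gene + 2·Dose + Enzyme no longer applies, and Marker = 9.
No directed path runs from Marker to Outcome, so Outcome keeps its natural value.
Enzyme = min(Gene, Dose)  [with Gene=2, Dose=6]  = 2
Response = min(Gene, Enzyme) + 3  [with Gene=2, Enzyme=2]  = 5
Outcome = Response - Dose + 4  [with Response=5, Dose=6]  = 3

3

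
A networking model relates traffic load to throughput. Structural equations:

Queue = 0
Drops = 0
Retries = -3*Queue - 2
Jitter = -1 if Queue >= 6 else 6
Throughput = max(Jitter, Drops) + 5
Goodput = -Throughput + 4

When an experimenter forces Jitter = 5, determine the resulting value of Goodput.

Under do(Jitter=5), the mechanism Jitter = -1 if Queue >= 6 else 6 is discarded; Jitter is fixed at 5.
Throughput = max(Jitter, Drops) + 5  [with Jitter=5, Drops=0]  = 10
Goodput = -Throughput + 4  [with Throughput=10]  = -6

-6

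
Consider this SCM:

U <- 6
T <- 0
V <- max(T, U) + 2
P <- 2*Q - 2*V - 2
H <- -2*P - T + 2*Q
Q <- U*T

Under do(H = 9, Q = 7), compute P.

-4

Under do(H = 9, Q = 7), each intervened variable's structural equation is replaced by its fixed value.
V = max(T, U) + 2  [with T=0, U=6]  = 8
P = 2*Q - 2*V - 2  [with Q=7, V=8]  = -4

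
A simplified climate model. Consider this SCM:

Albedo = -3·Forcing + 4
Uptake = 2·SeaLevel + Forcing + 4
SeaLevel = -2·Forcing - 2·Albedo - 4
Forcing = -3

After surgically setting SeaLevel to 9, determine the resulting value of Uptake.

19

The intervention breaks the incoming arrows to SeaLevel: SeaLevel = -2·Forcing - 2·Albedo - 4 no longer applies, and SeaLevel = 9.
Uptake = 2·SeaLevel + Forcing + 4  [with SeaLevel=9, Forcing=-3]  = 19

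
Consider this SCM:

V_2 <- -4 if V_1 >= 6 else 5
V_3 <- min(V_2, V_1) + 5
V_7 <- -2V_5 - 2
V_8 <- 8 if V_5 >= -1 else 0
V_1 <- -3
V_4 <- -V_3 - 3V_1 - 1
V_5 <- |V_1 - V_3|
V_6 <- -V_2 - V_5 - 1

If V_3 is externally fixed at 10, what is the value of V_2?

Under do(V_3=10), the mechanism V_3 <- min(V_2, V_1) + 5 is discarded; V_3 is fixed at 10.
Since V_2 is not a descendant of the intervened variable, it is unaffected.
V_2 = -4 if V_1 >= 6 else 5  [with V_1=-3]  = 5

5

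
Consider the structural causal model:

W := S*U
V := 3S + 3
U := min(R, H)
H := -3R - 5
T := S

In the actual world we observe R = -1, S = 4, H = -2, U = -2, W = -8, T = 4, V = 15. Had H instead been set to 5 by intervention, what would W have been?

-4

do(H=5) replaces the equation H := -3R - 5 with the constant H = 5.
U = min(R, H)  [with R=-1, H=5]  = -1
W = S*U  [with S=4, U=-1]  = -4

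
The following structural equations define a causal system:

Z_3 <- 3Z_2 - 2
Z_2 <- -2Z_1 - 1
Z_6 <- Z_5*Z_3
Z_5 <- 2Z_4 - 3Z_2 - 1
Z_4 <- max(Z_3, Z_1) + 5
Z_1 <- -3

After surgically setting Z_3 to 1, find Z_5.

do(Z_3=1) replaces the equation Z_3 <- 3Z_2 - 2 with the constant Z_3 = 1.
Z_2 = -2Z_1 - 1  [with Z_1=-3]  = 5
Z_4 = max(Z_3, Z_1) + 5  [with Z_3=1, Z_1=-3]  = 6
Z_5 = 2Z_4 - 3Z_2 - 1  [with Z_4=6, Z_2=5]  = -4

-4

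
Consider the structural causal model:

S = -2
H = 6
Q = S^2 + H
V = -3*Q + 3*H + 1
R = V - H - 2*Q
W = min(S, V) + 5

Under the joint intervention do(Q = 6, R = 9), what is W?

3

Setting Q = 6, R = 9 by intervention discards those variables' equations.
V = -3*Q + 3*H + 1  [with Q=6, H=6]  = 1
W = min(S, V) + 5  [with S=-2, V=1]  = 3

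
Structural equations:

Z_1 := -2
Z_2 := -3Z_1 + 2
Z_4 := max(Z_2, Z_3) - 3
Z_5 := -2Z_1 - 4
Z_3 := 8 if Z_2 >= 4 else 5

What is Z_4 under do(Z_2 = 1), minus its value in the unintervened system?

-3

Under do(Z_2=1), the mechanism Z_2 := -3Z_1 + 2 is discarded; Z_2 is fixed at 1.
Z_3 = 8 if Z_2 >= 4 else 5  [with Z_2=1]  = 5
Z_4 = max(Z_2, Z_3) - 3  [with Z_2=1, Z_3=5]  = 2
Without intervention: Z_2 = -3Z_1 + 2  [with Z_1=-2]  = 8; Z_3 = 8 if Z_2 >= 4 else 5  [with Z_2=8]  = 8; Z_4 = max(Z_2, Z_3) - 3  [with Z_2=8, Z_3=8]  = 5.
Change = 2 − 5 = -3.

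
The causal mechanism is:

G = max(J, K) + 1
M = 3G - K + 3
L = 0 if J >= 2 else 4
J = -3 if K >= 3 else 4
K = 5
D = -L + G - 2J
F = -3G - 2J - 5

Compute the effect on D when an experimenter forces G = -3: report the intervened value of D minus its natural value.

-9

The intervention breaks the incoming arrows to G: G = max(J, K) + 1 no longer applies, and G = -3.
J = -3 if K >= 3 else 4  [with K=5]  = -3
L = 0 if J >= 2 else 4  [with J=-3]  = 4
D = -L + G - 2J  [with L=4, G=-3, J=-3]  = -1
Without intervention: J = -3 if K >= 3 else 4  [with K=5]  = -3; G = max(J, K) + 1  [with J=-3, K=5]  = 6; L = 0 if J >= 2 else 4  [with J=-3]  = 4; D = -L + G - 2J  [with L=4, G=6, J=-3]  = 8.
Change = -1 − 8 = -9.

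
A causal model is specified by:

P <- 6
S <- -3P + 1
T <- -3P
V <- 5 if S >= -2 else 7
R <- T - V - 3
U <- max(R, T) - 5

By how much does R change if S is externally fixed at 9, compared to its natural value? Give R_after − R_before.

do(S=9) replaces the equation S <- -3P + 1 with the constant S = 9.
T = -3P  [with P=6]  = -18
V = 5 if S >= -2 else 7  [with S=9]  = 5
R = T - V - 3  [with T=-18, V=5]  = -26
Without intervention: S = -3P + 1  [with P=6]  = -17; T = -3P  [with P=6]  = -18; V = 5 if S >= -2 else 7  [with S=-17]  = 7; R = T - V - 3  [with T=-18, V=7]  = -28.
Change = -26 − (-28) = 2.

2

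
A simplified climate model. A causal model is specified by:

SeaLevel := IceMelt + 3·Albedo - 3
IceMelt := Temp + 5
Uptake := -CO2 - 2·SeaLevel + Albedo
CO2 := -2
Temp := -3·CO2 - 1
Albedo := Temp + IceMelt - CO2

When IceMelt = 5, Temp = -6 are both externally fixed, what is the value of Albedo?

1

The joint intervention fixes IceMelt = 5, Temp = -6, removing each variable's own equation.
Albedo = Temp + IceMelt - CO2  [with Temp=-6, IceMelt=5, CO2=-2]  = 1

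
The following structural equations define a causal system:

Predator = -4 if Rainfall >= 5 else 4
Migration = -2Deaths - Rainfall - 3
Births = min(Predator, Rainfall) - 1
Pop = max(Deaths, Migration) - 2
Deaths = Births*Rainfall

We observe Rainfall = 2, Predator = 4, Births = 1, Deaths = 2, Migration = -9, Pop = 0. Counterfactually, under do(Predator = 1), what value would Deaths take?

Under do(Predator=1), the mechanism Predator = -4 if Rainfall >= 5 else 4 is discarded; Predator is fixed at 1.
Births = min(Predator, Rainfall) - 1  [with Predator=1, Rainfall=2]  = 0
Deaths = Births*Rainfall  [with Births=0, Rainfall=2]  = 0

0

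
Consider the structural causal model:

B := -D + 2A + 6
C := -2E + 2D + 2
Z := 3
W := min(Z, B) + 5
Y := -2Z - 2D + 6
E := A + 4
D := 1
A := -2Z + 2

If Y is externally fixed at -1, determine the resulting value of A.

-4

do(Y=-1) replaces the equation Y := -2Z - 2D + 6 with the constant Y = -1.
A is not downstream of the intervention, so its value is determined by the original equations.
A = -2Z + 2  [with Z=3]  = -4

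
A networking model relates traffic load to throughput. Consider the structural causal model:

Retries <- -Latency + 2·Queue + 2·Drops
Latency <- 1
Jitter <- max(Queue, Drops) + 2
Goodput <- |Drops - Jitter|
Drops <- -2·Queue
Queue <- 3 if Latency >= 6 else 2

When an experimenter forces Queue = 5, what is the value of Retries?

Under do(Queue=5), the mechanism Queue <- 3 if Latency >= 6 else 2 is discarded; Queue is fixed at 5.
Drops = -2·Queue  [with Queue=5]  = -10
Retries = -Latency + 2·Queue + 2·Drops  [with Latency=1, Queue=5, Drops=-10]  = -11

-11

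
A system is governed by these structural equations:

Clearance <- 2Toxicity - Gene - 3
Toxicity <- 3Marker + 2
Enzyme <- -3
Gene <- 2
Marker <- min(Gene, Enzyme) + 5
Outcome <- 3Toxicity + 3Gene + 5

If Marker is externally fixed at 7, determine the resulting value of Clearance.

do(Marker=7) replaces the equation Marker <- min(Gene, Enzyme) + 5 with the constant Marker = 7.
Toxicity = 3Marker + 2  [with Marker=7]  = 23
Clearance = 2Toxicity - Gene - 3  [with Toxicity=23, Gene=2]  = 41

41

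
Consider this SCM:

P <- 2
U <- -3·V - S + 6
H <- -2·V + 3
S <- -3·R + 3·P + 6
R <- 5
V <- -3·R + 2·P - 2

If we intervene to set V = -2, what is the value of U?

do(V=-2) replaces the equation V <- -3·R + 2·P - 2 with the constant V = -2.
S = -3·R + 3·P + 6  [with R=5, P=2]  = -3
U = -3·V - S + 6  [with V=-2, S=-3]  = 15

15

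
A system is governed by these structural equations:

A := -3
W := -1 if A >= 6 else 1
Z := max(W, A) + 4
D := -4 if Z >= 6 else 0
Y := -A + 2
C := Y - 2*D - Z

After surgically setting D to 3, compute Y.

Intervening sets D = 3 and removes its equation (D := -4 if Z >= 6 else 0).
No directed path runs from D to Y, so Y keeps its natural value.
Y = -A + 2  [with A=-3]  = 5

5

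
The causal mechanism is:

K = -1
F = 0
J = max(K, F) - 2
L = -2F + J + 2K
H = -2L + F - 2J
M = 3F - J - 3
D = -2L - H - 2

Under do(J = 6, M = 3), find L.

Setting J = 6, M = 3 by intervention discards those variables' equations.
L = -2F + J + 2K  [with F=0, J=6, K=-1]  = 4

4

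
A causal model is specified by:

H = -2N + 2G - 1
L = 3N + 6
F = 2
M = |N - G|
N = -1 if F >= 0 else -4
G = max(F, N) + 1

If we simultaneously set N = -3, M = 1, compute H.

11

The joint intervention fixes N = -3, M = 1, removing each variable's own equation.
G = max(F, N) + 1  [with F=2, N=-3]  = 3
H = -2N + 2G - 1  [with N=-3, G=3]  = 11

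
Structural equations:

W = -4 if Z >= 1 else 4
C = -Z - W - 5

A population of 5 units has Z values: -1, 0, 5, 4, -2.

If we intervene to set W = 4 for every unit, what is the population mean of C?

The intervention sets W=4 in all 5 units regardless of Z. Recomputing C per unit gives -8, -9, -14, -13, -7; average -10.2.

-10.2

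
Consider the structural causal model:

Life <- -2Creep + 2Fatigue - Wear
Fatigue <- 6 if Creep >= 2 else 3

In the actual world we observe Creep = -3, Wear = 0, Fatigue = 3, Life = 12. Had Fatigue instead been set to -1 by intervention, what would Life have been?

The intervention breaks the incoming arrows to Fatigue: Fatigue <- 6 if Creep >= 2 else 3 no longer applies, and Fatigue = -1.
Life = -2Creep + 2Fatigue - Wear  [with Creep=-3, Fatigue=-1, Wear=0]  = 4

4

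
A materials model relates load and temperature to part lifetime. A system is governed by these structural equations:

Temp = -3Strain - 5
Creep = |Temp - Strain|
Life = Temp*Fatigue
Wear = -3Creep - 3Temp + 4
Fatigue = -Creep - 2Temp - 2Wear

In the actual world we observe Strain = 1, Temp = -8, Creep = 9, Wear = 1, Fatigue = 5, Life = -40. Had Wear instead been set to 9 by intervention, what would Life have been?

88

Under do(Wear=9), the mechanism Wear = -3Creep - 3Temp + 4 is discarded; Wear is fixed at 9.
Temp = -3Strain - 5  [with Strain=1]  = -8
Creep = |Temp - Strain|  [with Temp=-8, Strain=1]  = 9
Fatigue = -Creep - 2Temp - 2Wear  [with Creep=9, Temp=-8, Wear=9]  = -11
Life = Temp*Fatigue  [with Temp=-8, Fatigue=-11]  = 88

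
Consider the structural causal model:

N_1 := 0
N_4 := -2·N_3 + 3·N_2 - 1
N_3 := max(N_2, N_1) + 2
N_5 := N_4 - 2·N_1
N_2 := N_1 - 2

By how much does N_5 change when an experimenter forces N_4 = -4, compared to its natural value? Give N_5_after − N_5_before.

7

Intervening sets N_4 = -4 and removes its equation (N_4 := -2·N_3 + 3·N_2 - 1).
N_5 = N_4 - 2·N_1  [with N_4=-4, N_1=0]  = -4
Without intervention: N_2 = N_1 - 2  [with N_1=0]  = -2; N_3 = max(N_2, N_1) + 2  [with N_2=-2, N_1=0]  = 2; N_4 = -2·N_3 + 3·N_2 - 1  [with N_3=2, N_2=-2]  = -11; N_5 = N_4 - 2·N_1  [with N_4=-11, N_1=0]  = -11.
Change = -4 − (-11) = 7.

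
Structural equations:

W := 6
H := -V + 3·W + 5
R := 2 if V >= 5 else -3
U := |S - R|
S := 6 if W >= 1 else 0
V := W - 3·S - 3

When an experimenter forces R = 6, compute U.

0

The intervention breaks the incoming arrows to R: R := 2 if V >= 5 else -3 no longer applies, and R = 6.
S = 6 if W >= 1 else 0  [with W=6]  = 6
U = |S - R|  [with S=6, R=6]  = 0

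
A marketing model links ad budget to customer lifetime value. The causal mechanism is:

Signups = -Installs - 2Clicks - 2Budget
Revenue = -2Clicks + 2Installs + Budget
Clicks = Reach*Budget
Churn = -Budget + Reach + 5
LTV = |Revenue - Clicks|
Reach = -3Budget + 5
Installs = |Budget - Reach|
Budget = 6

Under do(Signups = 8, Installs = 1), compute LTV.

242

Under do(Signups = 8, Installs = 1), each intervened variable's structural equation is replaced by its fixed value.
Reach = -3Budget + 5  [with Budget=6]  = -13
Clicks = Reach*Budget  [with Reach=-13, Budget=6]  = -78
Revenue = -2Clicks + 2Installs + Budget  [with Clicks=-78, Installs=1, Budget=6]  = 164
LTV = |Revenue - Clicks|  [with Revenue=164, Clicks=-78]  = 242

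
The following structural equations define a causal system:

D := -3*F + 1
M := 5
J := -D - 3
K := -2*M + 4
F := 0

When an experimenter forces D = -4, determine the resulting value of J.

1

The intervention breaks the incoming arrows to D: D := -3*F + 1 no longer applies, and D = -4.
J = -D - 3  [with D=-4]  = 1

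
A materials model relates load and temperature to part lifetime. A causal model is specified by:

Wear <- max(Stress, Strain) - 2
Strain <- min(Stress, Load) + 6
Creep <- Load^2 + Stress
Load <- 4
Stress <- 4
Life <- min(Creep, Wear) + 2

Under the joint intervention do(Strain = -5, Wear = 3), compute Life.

5

Setting Strain = -5, Wear = 3 by intervention discards those variables' equations.
Creep = Load^2 + Stress  [with Load=4, Stress=4]  = 20
Life = min(Creep, Wear) + 2  [with Creep=20, Wear=3]  = 5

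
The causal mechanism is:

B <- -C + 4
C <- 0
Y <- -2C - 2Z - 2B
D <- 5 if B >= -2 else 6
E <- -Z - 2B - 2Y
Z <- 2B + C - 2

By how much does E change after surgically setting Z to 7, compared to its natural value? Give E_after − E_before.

3

do(Z=7) replaces the equation Z <- 2B + C - 2 with the constant Z = 7.
B = -C + 4  [with C=0]  = 4
Y = -2C - 2Z - 2B  [with C=0, Z=7, B=4]  = -22
E = -Z - 2B - 2Y  [with Z=7, B=4, Y=-22]  = 29
Without intervention: B = -C + 4  [with C=0]  = 4; Z = 2B + C - 2  [with B=4, C=0]  = 6; Y = -2C - 2Z - 2B  [with C=0, Z=6, B=4]  = -20; E = -Z - 2B - 2Y  [with Z=6, B=4, Y=-20]  = 26.
Change = 29 − 26 = 3.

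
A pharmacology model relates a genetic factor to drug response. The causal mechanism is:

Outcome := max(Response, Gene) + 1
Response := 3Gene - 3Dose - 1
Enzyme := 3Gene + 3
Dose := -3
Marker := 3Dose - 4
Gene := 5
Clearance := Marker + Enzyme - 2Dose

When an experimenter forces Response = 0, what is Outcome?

6

Under do(Response=0), the mechanism Response := 3Gene - 3Dose - 1 is discarded; Response is fixed at 0.
Outcome = max(Response, Gene) + 1  [with Response=0, Gene=5]  = 6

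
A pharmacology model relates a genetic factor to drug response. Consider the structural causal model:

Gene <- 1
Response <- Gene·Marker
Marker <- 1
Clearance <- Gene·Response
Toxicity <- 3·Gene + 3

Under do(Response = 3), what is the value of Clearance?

do(Response=3) replaces the equation Response <- Gene·Marker with the constant Response = 3.
Clearance = Gene·Response  [with Gene=1, Response=3]  = 3

3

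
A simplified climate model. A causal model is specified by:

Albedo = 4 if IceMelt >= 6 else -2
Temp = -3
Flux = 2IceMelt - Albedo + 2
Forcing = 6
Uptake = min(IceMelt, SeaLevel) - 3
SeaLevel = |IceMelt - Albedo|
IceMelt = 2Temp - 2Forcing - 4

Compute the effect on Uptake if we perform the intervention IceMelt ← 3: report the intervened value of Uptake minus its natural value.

The intervention breaks the incoming arrows to IceMelt: IceMelt = 2Temp - 2Forcing - 4 no longer applies, and IceMelt = 3.
Albedo = 4 if IceMelt >= 6 else -2  [with IceMelt=3]  = -2
SeaLevel = |IceMelt - Albedo|  [with IceMelt=3, Albedo=-2]  = 5
Uptake = min(IceMelt, SeaLevel) - 3  [with IceMelt=3, SeaLevel=5]  = 0
Without intervention: IceMelt = 2Temp - 2Forcing - 4  [with Temp=-3, Forcing=6]  = -22; Albedo = 4 if IceMelt >= 6 else -2  [with IceMelt=-22]  = -2; SeaLevel = |IceMelt - Albedo|  [with IceMelt=-22, Albedo=-2]  = 20; Uptake = min(IceMelt, SeaLevel) - 3  [with IceMelt=-22, SeaLevel=20]  = -25.
Change = 0 − (-25) = 25.

25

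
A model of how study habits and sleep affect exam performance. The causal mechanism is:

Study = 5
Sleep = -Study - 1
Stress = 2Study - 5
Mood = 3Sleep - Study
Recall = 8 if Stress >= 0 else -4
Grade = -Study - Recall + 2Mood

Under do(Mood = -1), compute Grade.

Under do(Mood=-1), the mechanism Mood = 3Sleep - Study is discarded; Mood is fixed at -1.
Stress = 2Study - 5  [with Study=5]  = 5
Recall = 8 if Stress >= 0 else -4  [with Stress=5]  = 8
Grade = -Study - Recall + 2Mood  [with Study=5, Recall=8, Mood=-1]  = -15

-15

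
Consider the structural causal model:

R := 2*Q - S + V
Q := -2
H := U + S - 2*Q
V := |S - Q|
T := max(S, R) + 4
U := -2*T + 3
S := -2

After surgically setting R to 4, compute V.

Under do(R=4), the mechanism R := 2*Q - S + V is discarded; R is fixed at 4.
Since V is not a descendant of the intervened variable, it is unaffected.
V = |S - Q|  [with S=-2, Q=-2]  = 0

0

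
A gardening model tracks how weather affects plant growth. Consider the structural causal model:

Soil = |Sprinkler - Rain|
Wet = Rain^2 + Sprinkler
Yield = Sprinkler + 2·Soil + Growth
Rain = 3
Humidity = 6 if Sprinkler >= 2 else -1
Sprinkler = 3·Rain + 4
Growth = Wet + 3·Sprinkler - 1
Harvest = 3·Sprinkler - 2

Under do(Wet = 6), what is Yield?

77

The intervention breaks the incoming arrows to Wet: Wet = Rain^2 + Sprinkler no longer applies, and Wet = 6.
Sprinkler = 3·Rain + 4  [with Rain=3]  = 13
Soil = |Sprinkler - Rain|  [with Sprinkler=13, Rain=3]  = 10
Growth = Wet + 3·Sprinkler - 1  [with Wet=6, Sprinkler=13]  = 44
Yield = Sprinkler + 2·Soil + Growth  [with Sprinkler=13, Soil=10, Growth=44]  = 77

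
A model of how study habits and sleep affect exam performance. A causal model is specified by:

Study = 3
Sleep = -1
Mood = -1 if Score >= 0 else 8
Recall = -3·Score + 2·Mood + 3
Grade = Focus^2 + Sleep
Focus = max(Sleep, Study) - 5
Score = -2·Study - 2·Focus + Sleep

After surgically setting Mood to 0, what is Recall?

The intervention breaks the incoming arrows to Mood: Mood = -1 if Score >= 0 else 8 no longer applies, and Mood = 0.
Focus = max(Sleep, Study) - 5  [with Sleep=-1, Study=3]  = -2
Score = -2·Study - 2·Focus + Sleep  [with Study=3, Focus=-2, Sleep=-1]  = -3
Recall = -3·Score + 2·Mood + 3  [with Score=-3, Mood=0]  = 12

12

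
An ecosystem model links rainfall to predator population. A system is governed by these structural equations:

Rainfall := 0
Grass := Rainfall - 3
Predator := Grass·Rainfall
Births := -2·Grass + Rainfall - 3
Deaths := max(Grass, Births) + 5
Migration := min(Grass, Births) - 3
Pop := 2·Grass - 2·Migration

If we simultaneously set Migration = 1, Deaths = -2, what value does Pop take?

Setting Migration = 1, Deaths = -2 by intervention discards those variables' equations.
Grass = Rainfall - 3  [with Rainfall=0]  = -3
Pop = 2·Grass - 2·Migration  [with Grass=-3, Migration=1]  = -8

-8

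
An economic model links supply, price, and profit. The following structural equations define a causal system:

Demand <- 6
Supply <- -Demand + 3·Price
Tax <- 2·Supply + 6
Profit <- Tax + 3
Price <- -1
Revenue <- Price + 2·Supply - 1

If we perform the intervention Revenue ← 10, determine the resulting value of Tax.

Intervening sets Revenue = 10 and removes its equation (Revenue <- Price + 2·Supply - 1).
No directed path runs from Revenue to Tax, so Tax keeps its natural value.
Supply = -Demand + 3·Price  [with Demand=6, Price=-1]  = -9
Tax = 2·Supply + 6  [with Supply=-9]  = -12

-12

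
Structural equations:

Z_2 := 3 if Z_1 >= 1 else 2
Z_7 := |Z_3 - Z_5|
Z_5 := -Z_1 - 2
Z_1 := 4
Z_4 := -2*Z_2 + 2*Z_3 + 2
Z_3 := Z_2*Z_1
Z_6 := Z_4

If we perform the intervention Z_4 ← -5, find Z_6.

-5

Under do(Z_4=-5), the mechanism Z_4 := -2*Z_2 + 2*Z_3 + 2 is discarded; Z_4 is fixed at -5.
Z_6 = Z_4  [with Z_4=-5]  = -5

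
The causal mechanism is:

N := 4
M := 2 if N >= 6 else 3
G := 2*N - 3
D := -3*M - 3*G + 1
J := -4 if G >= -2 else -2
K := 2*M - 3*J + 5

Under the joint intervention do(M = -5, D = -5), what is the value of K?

The joint intervention fixes M = -5, D = -5, removing each variable's own equation.
G = 2*N - 3  [with N=4]  = 5
J = -4 if G >= -2 else -2  [with G=5]  = -4
K = 2*M - 3*J + 5  [with M=-5, J=-4]  = 7

7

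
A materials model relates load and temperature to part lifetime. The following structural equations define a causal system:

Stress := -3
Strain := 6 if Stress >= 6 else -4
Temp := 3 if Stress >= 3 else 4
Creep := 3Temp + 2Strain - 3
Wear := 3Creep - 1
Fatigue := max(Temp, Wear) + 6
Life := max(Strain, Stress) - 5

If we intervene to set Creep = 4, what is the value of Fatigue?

17

Under do(Creep=4), the mechanism Creep := 3Temp + 2Strain - 3 is discarded; Creep is fixed at 4.
Temp = 3 if Stress >= 3 else 4  [with Stress=-3]  = 4
Wear = 3Creep - 1  [with Creep=4]  = 11
Fatigue = max(Temp, Wear) + 6  [with Temp=4, Wear=11]  = 17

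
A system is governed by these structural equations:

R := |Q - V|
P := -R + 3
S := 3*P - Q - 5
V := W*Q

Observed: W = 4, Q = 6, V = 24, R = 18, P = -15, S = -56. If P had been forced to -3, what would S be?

The intervention breaks the incoming arrows to P: P := -R + 3 no longer applies, and P = -3.
S = 3*P - Q - 5  [with P=-3, Q=6]  = -20

-20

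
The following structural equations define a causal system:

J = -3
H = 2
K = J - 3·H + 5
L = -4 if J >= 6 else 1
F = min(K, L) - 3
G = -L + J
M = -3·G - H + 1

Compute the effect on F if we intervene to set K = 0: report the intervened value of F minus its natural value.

do(K=0) replaces the equation K = J - 3·H + 5 with the constant K = 0.
L = -4 if J >= 6 else 1  [with J=-3]  = 1
F = min(K, L) - 3  [with K=0, L=1]  = -3
Without intervention: K = J - 3·H + 5  [with J=-3, H=2]  = -4; L = -4 if J >= 6 else 1  [with J=-3]  = 1; F = min(K, L) - 3  [with K=-4, L=1]  = -7.
Change = -3 − (-7) = 4.

4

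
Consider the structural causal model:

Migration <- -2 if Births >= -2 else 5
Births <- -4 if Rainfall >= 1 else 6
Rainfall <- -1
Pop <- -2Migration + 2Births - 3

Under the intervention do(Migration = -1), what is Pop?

The intervention breaks the incoming arrows to Migration: Migration <- -2 if Births >= -2 else 5 no longer applies, and Migration = -1.
Births = -4 if Rainfall >= 1 else 6  [with Rainfall=-1]  = 6
Pop = -2Migration + 2Births - 3  [with Migration=-1, Births=6]  = 11

11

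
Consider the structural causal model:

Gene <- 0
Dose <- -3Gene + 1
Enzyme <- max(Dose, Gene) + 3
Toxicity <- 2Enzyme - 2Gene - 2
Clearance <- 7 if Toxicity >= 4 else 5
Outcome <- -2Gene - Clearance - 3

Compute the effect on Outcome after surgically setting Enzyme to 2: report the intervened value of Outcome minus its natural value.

The intervention breaks the incoming arrows to Enzyme: Enzyme <- max(Dose, Gene) + 3 no longer applies, and Enzyme = 2.
Toxicity = 2Enzyme - 2Gene - 2  [with Enzyme=2, Gene=0]  = 2
Clearance = 7 if Toxicity >= 4 else 5  [with Toxicity=2]  = 5
Outcome = -2Gene - Clearance - 3  [with Gene=0, Clearance=5]  = -8
Without intervention: Dose = -3Gene + 1  [with Gene=0]  = 1; Enzyme = max(Dose, Gene) + 3  [with Dose=1, Gene=0]  = 4; Toxicity = 2Enzyme - 2Gene - 2  [with Enzyme=4, Gene=0]  = 6; Clearance = 7 if Toxicity >= 4 else 5  [with Toxicity=6]  = 7; Outcome = -2Gene - Clearance - 3  [with Gene=0, Clearance=7]  = -10.
Change = -8 − (-10) = 2.

2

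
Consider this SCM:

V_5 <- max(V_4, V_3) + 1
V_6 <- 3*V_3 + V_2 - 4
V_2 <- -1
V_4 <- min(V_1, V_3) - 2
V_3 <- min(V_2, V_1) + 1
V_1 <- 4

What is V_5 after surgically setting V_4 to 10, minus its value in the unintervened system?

10

Intervening sets V_4 = 10 and removes its equation (V_4 <- min(V_1, V_3) - 2).
V_3 = min(V_2, V_1) + 1  [with V_2=-1, V_1=4]  = 0
V_5 = max(V_4, V_3) + 1  [with V_4=10, V_3=0]  = 11
Without intervention: V_3 = min(V_2, V_1) + 1  [with V_2=-1, V_1=4]  = 0; V_4 = min(V_1, V_3) - 2  [with V_1=4, V_3=0]  = -2; V_5 = max(V_4, V_3) + 1  [with V_4=-2, V_3=0]  = 1.
Change = 11 − 1 = 10.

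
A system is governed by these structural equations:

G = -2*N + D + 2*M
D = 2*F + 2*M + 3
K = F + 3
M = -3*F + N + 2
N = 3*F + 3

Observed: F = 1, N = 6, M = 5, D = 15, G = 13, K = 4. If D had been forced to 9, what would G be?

Intervening sets D = 9 and removes its equation (D = 2*F + 2*M + 3).
N = 3*F + 3  [with F=1]  = 6
M = -3*F + N + 2  [with F=1, N=6]  = 5
G = -2*N + D + 2*M  [with N=6, D=9, M=5]  = 7

7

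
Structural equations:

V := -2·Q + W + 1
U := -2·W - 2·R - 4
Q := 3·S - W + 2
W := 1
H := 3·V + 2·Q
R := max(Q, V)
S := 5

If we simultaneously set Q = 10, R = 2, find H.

-34

The joint intervention fixes Q = 10, R = 2, removing each variable's own equation.
V = -2·Q + W + 1  [with Q=10, W=1]  = -18
H = 3·V + 2·Q  [with V=-18, Q=10]  = -34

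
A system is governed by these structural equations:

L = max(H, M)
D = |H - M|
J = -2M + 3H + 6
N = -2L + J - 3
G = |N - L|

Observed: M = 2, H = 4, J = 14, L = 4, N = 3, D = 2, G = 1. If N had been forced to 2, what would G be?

2

Under do(N=2), the mechanism N = -2L + J - 3 is discarded; N is fixed at 2.
L = max(H, M)  [with H=4, M=2]  = 4
G = |N - L|  [with N=2, L=4]  = 2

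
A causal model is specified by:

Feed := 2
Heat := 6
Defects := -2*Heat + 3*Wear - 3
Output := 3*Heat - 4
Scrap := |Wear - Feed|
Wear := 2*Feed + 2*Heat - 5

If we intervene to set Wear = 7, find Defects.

6

The intervention breaks the incoming arrows to Wear: Wear := 2*Feed + 2*Heat - 5 no longer applies, and Wear = 7.
Defects = -2*Heat + 3*Wear - 3  [with Heat=6, Wear=7]  = 6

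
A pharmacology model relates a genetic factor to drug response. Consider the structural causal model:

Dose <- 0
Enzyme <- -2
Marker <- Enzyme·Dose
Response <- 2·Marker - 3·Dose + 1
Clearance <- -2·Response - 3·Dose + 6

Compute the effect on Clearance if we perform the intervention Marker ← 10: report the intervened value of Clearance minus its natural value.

do(Marker=10) replaces the equation Marker <- Enzyme·Dose with the constant Marker = 10.
Response = 2·Marker - 3·Dose + 1  [with Marker=10, Dose=0]  = 21
Clearance = -2·Response - 3·Dose + 6  [with Response=21, Dose=0]  = -36
Without intervention: Marker = Enzyme·Dose  [with Enzyme=-2, Dose=0]  = 0; Response = 2·Marker - 3·Dose + 1  [with Marker=0, Dose=0]  = 1; Clearance = -2·Response - 3·Dose + 6  [with Response=1, Dose=0]  = 4.
Change = -36 − 4 = -40.

-40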